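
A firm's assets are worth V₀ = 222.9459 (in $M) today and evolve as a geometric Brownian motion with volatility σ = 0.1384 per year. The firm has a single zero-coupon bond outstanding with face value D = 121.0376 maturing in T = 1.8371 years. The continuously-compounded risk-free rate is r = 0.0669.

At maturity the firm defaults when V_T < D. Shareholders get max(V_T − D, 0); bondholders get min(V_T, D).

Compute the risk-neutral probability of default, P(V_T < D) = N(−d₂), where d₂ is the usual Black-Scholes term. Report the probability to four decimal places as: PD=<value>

PD=0.0001

d₁ = [ln(V₀/D) + (r + σ²/2)T] / (σ√T)
   = [ln(222.9459/121.0376) + (0.0669 + 0.5·0.1384²)·1.8371] / (0.1384·√1.8371)
   = [0.610828 + 0.140496] / 0.187587 = 4.005207
d₂ = d₁ − σ√T = 4.005207 − 0.187587 = 3.817620
risk-neutral PD = N(−d₂) = N(-3.817620) = 0.000067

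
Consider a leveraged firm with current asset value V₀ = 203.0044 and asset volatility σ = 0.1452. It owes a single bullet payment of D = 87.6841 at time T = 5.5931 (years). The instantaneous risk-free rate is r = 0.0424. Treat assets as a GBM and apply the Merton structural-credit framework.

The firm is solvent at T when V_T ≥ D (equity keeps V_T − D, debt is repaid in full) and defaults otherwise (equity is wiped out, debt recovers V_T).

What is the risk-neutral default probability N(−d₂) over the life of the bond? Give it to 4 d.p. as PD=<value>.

d₁ = [ln(V₀/D) + (r + σ²/2)T] / (σ√T)
   = [ln(203.0044/87.6841) + (0.0424 + 0.5·0.1452²)·5.5931] / (0.1452·√5.5931)
   = [0.839487 + 0.296107] / 0.343394 = 3.306970
d₂ = d₁ − σ√T = 3.306970 − 0.343394 = 2.963576
risk-neutral PD = N(−d₂) = N(-2.963576) = 0.001520

PD=0.0015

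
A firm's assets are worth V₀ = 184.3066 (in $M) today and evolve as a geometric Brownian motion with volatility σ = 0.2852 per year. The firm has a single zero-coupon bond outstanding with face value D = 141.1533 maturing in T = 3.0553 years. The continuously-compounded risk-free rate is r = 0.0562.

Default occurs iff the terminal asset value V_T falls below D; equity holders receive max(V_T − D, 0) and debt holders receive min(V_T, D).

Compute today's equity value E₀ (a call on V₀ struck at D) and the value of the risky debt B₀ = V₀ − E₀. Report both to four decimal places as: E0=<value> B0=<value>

E0=72.9729 B0=111.3337

d₁ = [ln(V₀/D) + (r + σ²/2)T] / (σ√T)
   = [ln(184.3066/141.1533) + (0.0562 + 0.5·0.2852²)·3.0553] / (0.2852·√3.0553)
   = [0.266754 + 0.295965] / 0.498513 = 1.128796
d₂ = d₁ − σ√T = 1.128796 − 0.498513 = 0.630283
N(d₁) = 0.870508,  N(d₂) = 0.735745,  e^(−rT) = 0.842225
E₀ = V₀·N(d₁) − D·e^(−rT)·N(d₂)
   = 184.3066·0.870508 − 141.1533·0.842225·0.735745 = 72.972871
B₀ = V₀ − E₀ = 184.3066 − 72.972871 = 111.333729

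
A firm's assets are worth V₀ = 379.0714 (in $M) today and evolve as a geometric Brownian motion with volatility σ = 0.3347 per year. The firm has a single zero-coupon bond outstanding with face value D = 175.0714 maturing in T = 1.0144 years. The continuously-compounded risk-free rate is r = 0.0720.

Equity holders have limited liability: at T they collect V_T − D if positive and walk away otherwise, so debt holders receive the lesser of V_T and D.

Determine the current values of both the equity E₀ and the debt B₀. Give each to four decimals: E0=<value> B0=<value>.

d₁ = [ln(V₀/D) + (r + σ²/2)T] / (σ√T)
   = [ln(379.0714/175.0714) + (0.0720 + 0.5·0.3347²)·1.0144] / (0.3347·√1.0144)
   = [0.772531 + 0.129855] / 0.337101 = 2.676900
d₂ = d₁ − σ√T = 2.676900 − 0.337101 = 2.339798
N(d₁) = 0.996285,  N(d₂) = 0.990353,  e^(−rT) = 0.929567
E₀ = V₀·N(d₁) − D·e^(−rT)·N(d₂)
   = 379.0714·0.996285 − 175.0714·0.929567·0.990353 = 216.492460
B₀ = V₀ − E₀ = 379.0714 − 216.492460 = 162.578940

E0=216.4925 B0=162.5789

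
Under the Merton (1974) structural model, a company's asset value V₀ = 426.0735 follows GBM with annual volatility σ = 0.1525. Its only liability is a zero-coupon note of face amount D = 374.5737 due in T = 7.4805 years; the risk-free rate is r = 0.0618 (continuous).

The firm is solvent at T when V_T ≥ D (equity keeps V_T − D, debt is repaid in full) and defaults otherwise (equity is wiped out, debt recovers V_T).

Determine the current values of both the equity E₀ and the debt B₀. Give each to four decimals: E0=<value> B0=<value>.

E0=194.7497 B0=231.3238

d₁ = [ln(V₀/D) + (r + σ²/2)T] / (σ√T)
   = [ln(426.0735/374.5737) + (0.0618 + 0.5·0.1525²)·7.4805] / (0.1525·√7.4805)
   = [0.128823 + 0.549279] / 0.417095 = 1.625774
d₂ = d₁ − σ√T = 1.625774 − 0.417095 = 1.208679
N(d₁) = 0.948001,  N(d₂) = 0.886607,  e^(−rT) = 0.629837
E₀ = V₀·N(d₁) − D·e^(−rT)·N(d₂)
   = 426.0735·0.948001 − 374.5737·0.629837·0.886607 = 194.749675
B₀ = V₀ − E₀ = 426.0735 − 194.749675 = 231.323825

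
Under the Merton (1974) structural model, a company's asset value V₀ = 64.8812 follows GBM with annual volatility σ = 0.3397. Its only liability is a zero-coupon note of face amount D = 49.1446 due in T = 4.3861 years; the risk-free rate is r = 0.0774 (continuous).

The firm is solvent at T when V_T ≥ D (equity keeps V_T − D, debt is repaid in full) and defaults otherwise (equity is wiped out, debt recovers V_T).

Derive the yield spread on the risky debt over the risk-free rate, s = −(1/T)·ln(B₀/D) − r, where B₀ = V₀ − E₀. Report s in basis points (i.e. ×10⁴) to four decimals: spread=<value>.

spread=238.4909

d₁ = [ln(V₀/D) + (r + σ²/2)T] / (σ√T)
   = [ln(64.8812/49.1446) + (0.0774 + 0.5·0.3397²)·4.3861] / (0.3397·√4.3861)
   = [0.277791 + 0.592554] / 0.711434 = 1.223366
d₂ = d₁ − σ√T = 1.223366 − 0.711434 = 0.511932
N(d₁) = 0.889404,  N(d₂) = 0.695651,  e^(−rT) = 0.712138
E₀ = V₀·N(d₁) − D·e^(−rT)·N(d₂)
   = 64.8812·0.889404 − 49.1446·0.712138·0.695651 = 33.359433
B₀ = V₀ − E₀ = 64.8812 − 33.359433 = 31.521767
spread = −(1/T)·ln(B₀/D) − r = −(1/4.3861)·ln(31.521767/49.1446) − 0.0774 = 0.02384909
in basis points: 0.02384909 × 10⁴ = 238.4909 bp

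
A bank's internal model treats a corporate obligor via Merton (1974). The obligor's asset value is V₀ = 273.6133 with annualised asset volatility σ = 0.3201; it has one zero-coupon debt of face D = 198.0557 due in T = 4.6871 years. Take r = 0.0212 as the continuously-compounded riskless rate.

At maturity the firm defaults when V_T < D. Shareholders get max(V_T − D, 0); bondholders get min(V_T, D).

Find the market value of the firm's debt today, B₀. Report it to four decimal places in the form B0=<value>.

B0=154.6478

d₁ = [ln(V₀/D) + (r + σ²/2)T] / (σ√T)
   = [ln(273.6133/198.0557) + (0.0212 + 0.5·0.3201²)·4.6871] / (0.3201·√4.6871)
   = [0.323167 + 0.339496] / 0.693007 = 0.956214
d₂ = d₁ − σ√T = 0.956214 − 0.693007 = 0.263207
N(d₁) = 0.830518,  N(d₂) = 0.603805,  e^(−rT) = 0.905411
E₀ = V₀·N(d₁) − D·e^(−rT)·N(d₂)
   = 273.6133·0.830518 − 198.0557·0.905411·0.603805 = 118.965483
B₀ = V₀ − E₀ = 273.6133 − 118.965483 = 154.647817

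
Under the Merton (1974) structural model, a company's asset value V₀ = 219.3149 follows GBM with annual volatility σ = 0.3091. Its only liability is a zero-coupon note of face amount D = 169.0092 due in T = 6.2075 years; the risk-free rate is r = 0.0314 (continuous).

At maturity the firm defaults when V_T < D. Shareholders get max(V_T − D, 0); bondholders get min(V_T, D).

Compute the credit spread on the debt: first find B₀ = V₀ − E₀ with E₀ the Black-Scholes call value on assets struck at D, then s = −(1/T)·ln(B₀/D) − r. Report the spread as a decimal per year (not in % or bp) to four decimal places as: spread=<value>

spread=0.0279

d₁ = [ln(V₀/D) + (r + σ²/2)T] / (σ√T)
   = [ln(219.3149/169.0092) + (0.0314 + 0.5·0.3091²)·6.2075] / (0.3091·√6.2075)
   = [0.260555 + 0.491456] / 0.770118 = 0.976489
d₂ = d₁ − σ√T = 0.976489 − 0.770118 = 0.206371
N(d₁) = 0.835589,  N(d₂) = 0.581749,  e^(−rT) = 0.822904
E₀ = V₀·N(d₁) − D·e^(−rT)·N(d₂)
   = 219.3149·0.835589 − 169.0092·0.822904·0.581749 = 102.348337
B₀ = V₀ − E₀ = 219.3149 − 102.348337 = 116.966563
spread = −(1/T)·ln(B₀/D) − r = −(1/6.2075)·ln(116.966563/169.0092) − 0.0314 = 0.02789360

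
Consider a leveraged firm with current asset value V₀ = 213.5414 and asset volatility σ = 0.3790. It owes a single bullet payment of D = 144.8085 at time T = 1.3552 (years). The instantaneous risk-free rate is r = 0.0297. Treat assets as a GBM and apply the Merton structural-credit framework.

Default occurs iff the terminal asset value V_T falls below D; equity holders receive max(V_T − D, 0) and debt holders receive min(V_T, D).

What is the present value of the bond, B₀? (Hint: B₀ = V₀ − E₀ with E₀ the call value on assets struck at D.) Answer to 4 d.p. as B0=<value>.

B0=132.5116

d₁ = [ln(V₀/D) + (r + σ²/2)T] / (σ√T)
   = [ln(213.5414/144.8085) + (0.0297 + 0.5·0.3790²)·1.3552] / (0.3790·√1.3552)
   = [0.388419 + 0.137581] / 0.441205 = 1.192186
d₂ = d₁ − σ√T = 1.192186 − 0.441205 = 0.750981
N(d₁) = 0.883406,  N(d₂) = 0.773668,  e^(−rT) = 0.960550
E₀ = V₀·N(d₁) − D·e^(−rT)·N(d₂)
   = 213.5414·0.883406 − 144.8085·0.960550·0.773668 = 81.029795
B₀ = V₀ − E₀ = 213.5414 − 81.029795 = 132.511605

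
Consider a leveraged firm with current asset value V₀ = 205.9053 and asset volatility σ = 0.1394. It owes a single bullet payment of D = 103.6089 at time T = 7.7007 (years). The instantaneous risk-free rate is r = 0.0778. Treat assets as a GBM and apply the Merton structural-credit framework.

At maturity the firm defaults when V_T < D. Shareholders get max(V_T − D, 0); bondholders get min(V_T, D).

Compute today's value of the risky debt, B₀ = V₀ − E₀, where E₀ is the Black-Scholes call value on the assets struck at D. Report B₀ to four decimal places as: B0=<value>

d₁ = [ln(V₀/D) + (r + σ²/2)T] / (σ√T)
   = [ln(205.9053/103.6089) + (0.0778 + 0.5·0.1394²)·7.7007] / (0.1394·√7.7007)
   = [0.686793 + 0.673936] / 0.386837 = 3.517578
d₂ = d₁ − σ√T = 3.517578 − 0.386837 = 3.130741
N(d₁) = 0.999782,  N(d₂) = 0.999128,  e^(−rT) = 0.549298
E₀ = V₀·N(d₁) − D·e^(−rT)·N(d₂)
   = 205.9053·0.999782 − 103.6089·0.549298·0.999128 = 148.997936
B₀ = V₀ − E₀ = 205.9053 − 148.997936 = 56.907364

B0=56.9074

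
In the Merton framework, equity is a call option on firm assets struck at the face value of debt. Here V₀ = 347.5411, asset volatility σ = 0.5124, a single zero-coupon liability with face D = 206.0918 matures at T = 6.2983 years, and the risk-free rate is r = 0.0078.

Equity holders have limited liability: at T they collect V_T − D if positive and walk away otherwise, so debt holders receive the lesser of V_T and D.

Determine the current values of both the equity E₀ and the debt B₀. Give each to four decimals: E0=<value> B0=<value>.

E0=216.7647 B0=130.7764

d₁ = [ln(V₀/D) + (r + σ²/2)T] / (σ√T)
   = [ln(347.5411/206.0918) + (0.0078 + 0.5·0.5124²)·6.2983] / (0.5124·√6.2983)
   = [0.522561 + 0.875948] / 1.285940 = 1.087538
d₂ = d₁ − σ√T = 1.087538 − 1.285940 = -0.198402
N(d₁) = 0.861600,  N(d₂) = 0.421365,  e^(−rT) = 0.952060
E₀ = V₀·N(d₁) − D·e^(−rT)·N(d₂)
   = 347.5411·0.861600 − 206.0918·0.952060·0.421365 = 216.764724
B₀ = V₀ − E₀ = 347.5411 − 216.764724 = 130.776376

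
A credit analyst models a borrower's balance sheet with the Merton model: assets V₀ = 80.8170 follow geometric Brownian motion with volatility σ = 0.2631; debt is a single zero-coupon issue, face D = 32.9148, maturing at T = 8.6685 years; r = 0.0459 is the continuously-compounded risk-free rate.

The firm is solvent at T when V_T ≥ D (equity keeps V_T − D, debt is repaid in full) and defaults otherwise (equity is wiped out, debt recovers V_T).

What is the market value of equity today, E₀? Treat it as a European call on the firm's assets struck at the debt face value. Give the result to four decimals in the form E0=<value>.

E0=59.3110

d₁ = [ln(V₀/D) + (r + σ²/2)T] / (σ√T)
   = [ln(80.8170/32.9148) + (0.0459 + 0.5·0.2631²)·8.6685] / (0.2631·√8.6685)
   = [0.898265 + 0.697908] / 0.774627 = 2.060569
d₂ = d₁ − σ√T = 2.060569 − 0.774627 = 1.285941
N(d₁) = 0.980328,  N(d₂) = 0.900768,  e^(−rT) = 0.671740
E₀ = V₀·N(d₁) − D·e^(−rT)·N(d₂)
   = 80.8170·0.980328 − 32.9148·0.671740·0.900768 = 59.311009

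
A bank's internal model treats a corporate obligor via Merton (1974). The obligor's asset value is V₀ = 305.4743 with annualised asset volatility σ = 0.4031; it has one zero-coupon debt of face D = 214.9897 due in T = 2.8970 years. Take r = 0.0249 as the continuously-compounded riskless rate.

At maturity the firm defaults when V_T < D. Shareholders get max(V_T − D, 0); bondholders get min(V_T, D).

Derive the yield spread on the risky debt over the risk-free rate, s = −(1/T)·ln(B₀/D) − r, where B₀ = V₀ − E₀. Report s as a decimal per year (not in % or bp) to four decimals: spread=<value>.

spread=0.0499

d₁ = [ln(V₀/D) + (r + σ²/2)T] / (σ√T)
   = [ln(305.4743/214.9897) + (0.0249 + 0.5·0.4031²)·2.8970] / (0.4031·√2.8970)
   = [0.351276 + 0.307502] / 0.686099 = 0.960177
d₂ = d₁ − σ√T = 0.960177 − 0.686099 = 0.274078
N(d₁) = 0.831517,  N(d₂) = 0.607988,  e^(−rT) = 0.930405
E₀ = V₀·N(d₁) − D·e^(−rT)·N(d₂)
   = 305.4743·0.831517 − 214.9897·0.930405·0.607988 = 132.392836
B₀ = V₀ − E₀ = 305.4743 − 132.392836 = 173.081464
spread = −(1/T)·ln(B₀/D) − r = −(1/2.8970)·ln(173.081464/214.9897) − 0.0249 = 0.04994562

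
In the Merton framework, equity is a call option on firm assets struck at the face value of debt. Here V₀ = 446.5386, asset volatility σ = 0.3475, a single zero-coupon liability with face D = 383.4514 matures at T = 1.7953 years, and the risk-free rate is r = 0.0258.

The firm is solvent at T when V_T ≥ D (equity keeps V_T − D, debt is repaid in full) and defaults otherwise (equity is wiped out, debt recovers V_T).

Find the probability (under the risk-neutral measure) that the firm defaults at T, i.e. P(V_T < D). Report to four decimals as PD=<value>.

d₁ = [ln(V₀/D) + (r + σ²/2)T] / (σ√T)
   = [ln(446.5386/383.4514) + (0.0258 + 0.5·0.3475²)·1.7953] / (0.3475·√1.7953)
   = [0.152313 + 0.154716] / 0.465611 = 0.659410
d₂ = d₁ − σ√T = 0.659410 − 0.465611 = 0.193799
risk-neutral PD = N(−d₂) = N(-0.193799) = 0.423167

PD=0.4232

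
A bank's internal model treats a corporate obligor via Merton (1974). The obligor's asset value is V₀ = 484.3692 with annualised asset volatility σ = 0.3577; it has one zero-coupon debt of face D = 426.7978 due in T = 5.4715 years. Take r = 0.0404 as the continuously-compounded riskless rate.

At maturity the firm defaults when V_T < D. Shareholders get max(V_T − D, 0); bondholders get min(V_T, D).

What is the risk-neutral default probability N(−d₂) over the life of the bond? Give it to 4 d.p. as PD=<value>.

d₁ = [ln(V₀/D) + (r + σ²/2)T] / (σ√T)
   = [ln(484.3692/426.7978) + (0.0404 + 0.5·0.3577²)·5.4715] / (0.3577·√5.4715)
   = [0.126537 + 0.571086] / 0.836705 = 0.833774
d₂ = d₁ − σ√T = 0.833774 − 0.836705 = -0.002930
risk-neutral PD = N(−d₂) = N(0.002930) = 0.501169

PD=0.5012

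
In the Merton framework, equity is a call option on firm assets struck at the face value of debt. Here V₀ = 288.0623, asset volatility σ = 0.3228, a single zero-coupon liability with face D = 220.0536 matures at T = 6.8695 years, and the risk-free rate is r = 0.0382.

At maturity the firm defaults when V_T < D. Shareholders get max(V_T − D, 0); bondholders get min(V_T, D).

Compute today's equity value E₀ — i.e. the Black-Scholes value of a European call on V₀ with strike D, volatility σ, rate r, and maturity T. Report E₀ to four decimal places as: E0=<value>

d₁ = [ln(V₀/D) + (r + σ²/2)T] / (σ√T)
   = [ln(288.0623/220.0536) + (0.0382 + 0.5·0.3228²)·6.8695] / (0.3228·√6.8695)
   = [0.269306 + 0.620315] / 0.846050 = 1.051499
d₂ = d₁ − σ√T = 1.051499 − 0.846050 = 0.205449
N(d₁) = 0.853485,  N(d₂) = 0.581389,  e^(−rT) = 0.769192
E₀ = V₀·N(d₁) − D·e^(−rT)·N(d₂)
   = 288.0623·0.853485 − 220.0536·0.769192·0.581389 = 147.448985

E0=147.4490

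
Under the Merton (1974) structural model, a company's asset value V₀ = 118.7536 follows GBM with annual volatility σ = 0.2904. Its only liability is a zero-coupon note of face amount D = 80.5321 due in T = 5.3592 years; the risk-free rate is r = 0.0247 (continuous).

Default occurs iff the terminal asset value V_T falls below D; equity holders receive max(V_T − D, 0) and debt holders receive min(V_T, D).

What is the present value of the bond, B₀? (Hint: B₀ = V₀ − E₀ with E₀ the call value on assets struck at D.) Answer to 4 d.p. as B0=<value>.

B0=63.0643

d₁ = [ln(V₀/D) + (r + σ²/2)T] / (σ√T)
   = [ln(118.7536/80.5321) + (0.0247 + 0.5·0.2904²)·5.3592] / (0.2904·√5.3592)
   = [0.388395 + 0.358349] / 0.672274 = 1.110772
d₂ = d₁ − σ√T = 1.110772 − 0.672274 = 0.438498
N(d₁) = 0.866667,  N(d₂) = 0.669487,  e^(−rT) = 0.876015
E₀ = V₀·N(d₁) − D·e^(−rT)·N(d₂)
   = 118.7536·0.866667 − 80.5321·0.876015·0.669487 = 55.689273
B₀ = V₀ − E₀ = 118.7536 − 55.689273 = 63.064327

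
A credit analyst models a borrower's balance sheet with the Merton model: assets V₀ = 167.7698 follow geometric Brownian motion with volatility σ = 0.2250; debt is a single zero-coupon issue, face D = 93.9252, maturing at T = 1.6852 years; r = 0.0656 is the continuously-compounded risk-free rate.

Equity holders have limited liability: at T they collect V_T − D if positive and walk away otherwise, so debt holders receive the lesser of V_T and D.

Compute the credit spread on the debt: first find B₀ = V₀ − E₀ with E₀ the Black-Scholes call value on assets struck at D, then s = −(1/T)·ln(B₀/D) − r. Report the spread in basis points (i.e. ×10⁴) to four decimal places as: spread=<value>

d₁ = [ln(V₀/D) + (r + σ²/2)T] / (σ√T)
   = [ln(167.7698/93.9252) + (0.0656 + 0.5·0.2250²)·1.6852] / (0.2250·√1.6852)
   = [0.580094 + 0.153206] / 0.292084 = 2.510576
d₂ = d₁ − σ√T = 2.510576 − 0.292084 = 2.218491
N(d₁) = 0.993973,  N(d₂) = 0.986739,  e^(−rT) = 0.895342
E₀ = V₀·N(d₁) − D·e^(−rT)·N(d₂)
   = 167.7698·0.993973 − 93.9252·0.895342·0.986739 = 83.778648
B₀ = V₀ − E₀ = 167.7698 − 83.778648 = 83.991152
spread = −(1/T)·ln(B₀/D) − r = −(1/1.6852)·ln(83.991152/93.9252) − 0.0656 = 0.00073471
in basis points: 0.00073471 × 10⁴ = 7.3471 bp

spread=7.3471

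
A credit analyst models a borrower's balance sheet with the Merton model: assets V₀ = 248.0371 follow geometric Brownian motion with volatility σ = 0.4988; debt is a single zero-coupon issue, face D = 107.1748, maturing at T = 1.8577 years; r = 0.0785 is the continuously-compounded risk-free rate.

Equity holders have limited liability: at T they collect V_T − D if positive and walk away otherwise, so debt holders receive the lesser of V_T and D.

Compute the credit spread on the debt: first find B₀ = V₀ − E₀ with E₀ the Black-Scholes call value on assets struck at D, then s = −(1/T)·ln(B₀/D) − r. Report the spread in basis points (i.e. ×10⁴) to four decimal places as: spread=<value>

d₁ = [ln(V₀/D) + (r + σ²/2)T] / (σ√T)
   = [ln(248.0371/107.1748) + (0.0785 + 0.5·0.4988²)·1.8577] / (0.4988·√1.8577)
   = [0.839117 + 0.376929] / 0.679852 = 1.788693
d₂ = d₁ − σ√T = 1.788693 − 0.679852 = 1.108841
N(d₁) = 0.963168,  N(d₂) = 0.866251,  e^(−rT) = 0.864305
E₀ = V₀·N(d₁) − D·e^(−rT)·N(d₂)
   = 248.0371·0.963168 − 107.1748·0.864305·0.866251 = 158.659070
B₀ = V₀ − E₀ = 248.0371 − 158.659070 = 89.378030
spread = −(1/T)·ln(B₀/D) − r = −(1/1.8577)·ln(89.378030/107.1748) − 0.0785 = 0.01924789
in basis points: 0.01924789 × 10⁴ = 192.4789 bp

spread=192.4789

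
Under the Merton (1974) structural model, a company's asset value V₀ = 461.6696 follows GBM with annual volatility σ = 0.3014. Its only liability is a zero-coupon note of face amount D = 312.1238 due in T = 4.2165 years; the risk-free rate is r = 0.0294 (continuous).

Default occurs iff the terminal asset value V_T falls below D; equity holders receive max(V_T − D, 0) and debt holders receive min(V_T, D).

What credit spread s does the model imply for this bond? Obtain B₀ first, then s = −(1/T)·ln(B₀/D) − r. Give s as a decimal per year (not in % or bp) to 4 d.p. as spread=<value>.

d₁ = [ln(V₀/D) + (r + σ²/2)T] / (σ√T)
   = [ln(461.6696/312.1238) + (0.0294 + 0.5·0.3014²)·4.2165] / (0.3014·√4.2165)
   = [0.391450 + 0.315483] / 0.618898 = 1.142243
d₂ = d₁ − σ√T = 1.142243 − 0.618898 = 0.523345
N(d₁) = 0.873323,  N(d₂) = 0.699633,  e^(−rT) = 0.883411
E₀ = V₀·N(d₁) − D·e^(−rT)·N(d₂)
   = 461.6696·0.873323 − 312.1238·0.883411·0.699633 = 210.274708
B₀ = V₀ − E₀ = 461.6696 − 210.274708 = 251.394892
spread = −(1/T)·ln(B₀/D) − r = −(1/4.2165)·ln(251.394892/312.1238) − 0.0294 = 0.02191624

spread=0.0219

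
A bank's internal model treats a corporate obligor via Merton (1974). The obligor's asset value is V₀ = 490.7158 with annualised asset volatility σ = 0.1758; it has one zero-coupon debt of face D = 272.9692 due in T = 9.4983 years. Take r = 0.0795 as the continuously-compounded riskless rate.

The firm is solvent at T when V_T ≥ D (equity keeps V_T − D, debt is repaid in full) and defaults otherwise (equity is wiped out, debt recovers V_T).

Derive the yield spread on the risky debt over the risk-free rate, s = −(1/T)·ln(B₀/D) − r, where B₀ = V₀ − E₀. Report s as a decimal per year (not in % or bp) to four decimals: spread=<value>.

spread=0.0002

d₁ = [ln(V₀/D) + (r + σ²/2)T] / (σ√T)
   = [ln(490.7158/272.9692) + (0.0795 + 0.5·0.1758²)·9.4983] / (0.1758·√9.4983)
   = [0.586506 + 0.901890] / 0.541804 = 2.747115
d₂ = d₁ − σ√T = 2.747115 − 0.541804 = 2.205311
N(d₁) = 0.996994,  N(d₂) = 0.986284,  e^(−rT) = 0.469957
E₀ = V₀·N(d₁) − D·e^(−rT)·N(d₂)
   = 490.7158·0.996994 − 272.9692·0.469957·0.986284 = 362.716525
B₀ = V₀ − E₀ = 490.7158 − 362.716525 = 127.999275
spread = −(1/T)·ln(B₀/D) − r = −(1/9.4983)·ln(127.999275/272.9692) − 0.0795 = 0.00023368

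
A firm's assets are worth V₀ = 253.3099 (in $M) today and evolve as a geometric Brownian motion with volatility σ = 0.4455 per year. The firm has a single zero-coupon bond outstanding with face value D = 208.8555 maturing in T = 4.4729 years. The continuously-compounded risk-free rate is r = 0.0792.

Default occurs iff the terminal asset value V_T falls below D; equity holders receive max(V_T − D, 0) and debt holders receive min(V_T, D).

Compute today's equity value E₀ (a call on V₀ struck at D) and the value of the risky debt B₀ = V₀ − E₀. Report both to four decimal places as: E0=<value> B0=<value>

d₁ = [ln(V₀/D) + (r + σ²/2)T] / (σ√T)
   = [ln(253.3099/208.8555) + (0.0792 + 0.5·0.4455²)·4.4729] / (0.4455·√4.4729)
   = [0.192971 + 0.798122] / 0.942198 = 1.051895
d₂ = d₁ − σ√T = 1.051895 − 0.942198 = 0.109697
N(d₁) = 0.853576,  N(d₂) = 0.543675,  e^(−rT) = 0.701697
E₀ = V₀·N(d₁) − D·e^(−rT)·N(d₂)
   = 253.3099·0.853576 − 208.8555·0.701697·0.543675 = 136.541932
B₀ = V₀ − E₀ = 253.3099 − 136.541932 = 116.767968

E0=136.5419 B0=116.7680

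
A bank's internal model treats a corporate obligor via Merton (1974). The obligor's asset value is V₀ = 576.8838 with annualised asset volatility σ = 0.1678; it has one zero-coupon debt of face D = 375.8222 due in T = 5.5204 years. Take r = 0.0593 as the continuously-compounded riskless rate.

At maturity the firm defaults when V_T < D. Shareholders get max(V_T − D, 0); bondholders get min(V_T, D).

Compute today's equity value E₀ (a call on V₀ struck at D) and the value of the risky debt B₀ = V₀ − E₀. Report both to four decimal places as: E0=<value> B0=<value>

E0=307.6045 B0=269.2793

d₁ = [ln(V₀/D) + (r + σ²/2)T] / (σ√T)
   = [ln(576.8838/375.8222) + (0.0593 + 0.5·0.1678²)·5.5204] / (0.1678·√5.5204)
   = [0.428525 + 0.405078] / 0.394255 = 2.114375
d₂ = d₁ − σ√T = 2.114375 − 0.394255 = 1.720120
N(d₁) = 0.982758,  N(d₂) = 0.957295,  e^(−rT) = 0.720824
E₀ = V₀·N(d₁) − D·e^(−rT)·N(d₂)
   = 576.8838·0.982758 − 375.8222·0.720824·0.957295 = 307.604521
B₀ = V₀ − E₀ = 576.8838 − 307.604521 = 269.279279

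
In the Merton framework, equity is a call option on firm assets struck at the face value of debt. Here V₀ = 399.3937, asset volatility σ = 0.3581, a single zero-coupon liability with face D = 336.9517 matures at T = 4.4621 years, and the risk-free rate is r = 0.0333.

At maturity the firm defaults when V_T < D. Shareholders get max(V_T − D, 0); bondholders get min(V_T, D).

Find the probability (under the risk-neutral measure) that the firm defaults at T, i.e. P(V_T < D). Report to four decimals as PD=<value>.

PD=0.4829

d₁ = [ln(V₀/D) + (r + σ²/2)T] / (σ√T)
   = [ln(399.3937/336.9517) + (0.0333 + 0.5·0.3581²)·4.4621] / (0.3581·√4.4621)
   = [0.170008 + 0.434688] / 0.756439 = 0.799398
d₂ = d₁ − σ√T = 0.799398 − 0.756439 = 0.042959
risk-neutral PD = N(−d₂) = N(-0.042959) = 0.482867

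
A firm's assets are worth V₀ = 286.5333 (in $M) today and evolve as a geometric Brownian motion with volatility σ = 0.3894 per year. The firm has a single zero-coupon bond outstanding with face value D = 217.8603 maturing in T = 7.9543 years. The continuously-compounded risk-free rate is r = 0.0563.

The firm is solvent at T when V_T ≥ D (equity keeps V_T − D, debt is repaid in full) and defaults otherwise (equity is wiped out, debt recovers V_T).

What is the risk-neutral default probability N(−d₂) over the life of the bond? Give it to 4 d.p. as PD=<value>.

PD=0.4569

d₁ = [ln(V₀/D) + (r + σ²/2)T] / (σ√T)
   = [ln(286.5333/217.8603) + (0.0563 + 0.5·0.3894²)·7.9543] / (0.3894·√7.9543)
   = [0.274001 + 1.050892] / 1.098239 = 1.206379
d₂ = d₁ − σ√T = 1.206379 − 1.098239 = 0.108140
risk-neutral PD = N(−d₂) = N(-0.108140) = 0.456942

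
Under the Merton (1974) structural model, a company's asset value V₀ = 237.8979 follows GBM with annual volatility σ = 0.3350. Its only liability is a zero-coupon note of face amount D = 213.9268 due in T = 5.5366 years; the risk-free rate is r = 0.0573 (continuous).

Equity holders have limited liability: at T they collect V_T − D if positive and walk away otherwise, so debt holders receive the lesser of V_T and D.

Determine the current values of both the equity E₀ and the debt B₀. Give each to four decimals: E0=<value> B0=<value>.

d₁ = [ln(V₀/D) + (r + σ²/2)T] / (σ√T)
   = [ln(237.8979/213.9268) + (0.0573 + 0.5·0.3350²)·5.5366] / (0.3350·√5.5366)
   = [0.106208 + 0.627920] / 0.788254 = 0.931333
d₂ = d₁ − σ√T = 0.931333 − 0.788254 = 0.143079
N(d₁) = 0.824159,  N(d₂) = 0.556886,  e^(−rT) = 0.728151
E₀ = V₀·N(d₁) − D·e^(−rT)·N(d₂)
   = 237.8979·0.824159 − 213.9268·0.728151·0.556886 = 109.319113
B₀ = V₀ − E₀ = 237.8979 − 109.319113 = 128.578787

E0=109.3191 B0=128.5788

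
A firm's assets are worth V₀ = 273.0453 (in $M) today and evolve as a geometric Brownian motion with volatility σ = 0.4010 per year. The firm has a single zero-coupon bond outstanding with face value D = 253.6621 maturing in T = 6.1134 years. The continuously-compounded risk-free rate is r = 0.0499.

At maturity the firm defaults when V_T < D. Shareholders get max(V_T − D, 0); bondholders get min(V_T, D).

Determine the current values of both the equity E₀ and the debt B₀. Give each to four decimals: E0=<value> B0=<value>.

E0=136.1364 B0=136.9089

d₁ = [ln(V₀/D) + (r + σ²/2)T] / (σ√T)
   = [ln(273.0453/253.6621) + (0.0499 + 0.5·0.4010²)·6.1134] / (0.4010·√6.1134)
   = [0.073635 + 0.796579] / 0.991484 = 0.877688
d₂ = d₁ − σ√T = 0.877688 − 0.991484 = -0.113796
N(d₁) = 0.809943,  N(d₂) = 0.454700,  e^(−rT) = 0.737080
E₀ = V₀·N(d₁) − D·e^(−rT)·N(d₂)
   = 273.0453·0.809943 − 253.6621·0.737080·0.454700 = 136.136377
B₀ = V₀ − E₀ = 273.0453 − 136.136377 = 136.908923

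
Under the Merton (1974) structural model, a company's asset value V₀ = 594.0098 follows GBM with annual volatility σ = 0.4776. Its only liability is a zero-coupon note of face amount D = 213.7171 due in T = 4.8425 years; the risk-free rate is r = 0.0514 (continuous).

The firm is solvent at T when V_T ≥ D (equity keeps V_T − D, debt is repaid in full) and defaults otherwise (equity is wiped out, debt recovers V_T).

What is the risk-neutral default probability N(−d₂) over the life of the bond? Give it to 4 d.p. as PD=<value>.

PD=0.2470

d₁ = [ln(V₀/D) + (r + σ²/2)T] / (σ√T)
   = [ln(594.0098/213.7171) + (0.0514 + 0.5·0.4776²)·4.8425] / (0.4776·√4.8425)
   = [1.022243 + 0.801196] / 1.050991 = 1.734970
d₂ = d₁ − σ√T = 1.734970 − 1.050991 = 0.683979
risk-neutral PD = N(−d₂) = N(-0.683979) = 0.246994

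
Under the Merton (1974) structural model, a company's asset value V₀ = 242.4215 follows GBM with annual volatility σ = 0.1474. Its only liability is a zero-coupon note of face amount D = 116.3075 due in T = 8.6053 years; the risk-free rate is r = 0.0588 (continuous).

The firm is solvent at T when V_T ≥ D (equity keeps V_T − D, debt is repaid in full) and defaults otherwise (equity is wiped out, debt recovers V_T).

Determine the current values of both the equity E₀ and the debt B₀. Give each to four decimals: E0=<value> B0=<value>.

d₁ = [ln(V₀/D) + (r + σ²/2)T] / (σ√T)
   = [ln(242.4215/116.3075) + (0.0588 + 0.5·0.1474²)·8.6053] / (0.1474·√8.6053)
   = [0.734440 + 0.599474] / 0.432395 = 3.084946
d₂ = d₁ − σ√T = 3.084946 − 0.432395 = 2.652551
N(d₁) = 0.998982,  N(d₂) = 0.996006,  e^(−rT) = 0.602907
E₀ = V₀·N(d₁) − D·e^(−rT)·N(d₂)
   = 242.4215·0.998982 − 116.3075·0.602907·0.996006 = 172.332165
B₀ = V₀ − E₀ = 242.4215 − 172.332165 = 70.089335

E0=172.3322 B0=70.0893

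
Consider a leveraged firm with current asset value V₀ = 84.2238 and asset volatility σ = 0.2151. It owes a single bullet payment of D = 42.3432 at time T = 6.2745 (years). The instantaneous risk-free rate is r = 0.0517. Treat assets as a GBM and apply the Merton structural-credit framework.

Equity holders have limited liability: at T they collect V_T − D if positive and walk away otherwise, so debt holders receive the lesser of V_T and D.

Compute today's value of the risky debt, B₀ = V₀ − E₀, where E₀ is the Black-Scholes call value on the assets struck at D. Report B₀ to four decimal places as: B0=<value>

d₁ = [ln(V₀/D) + (r + σ²/2)T] / (σ√T)
   = [ln(84.2238/42.3432) + (0.0517 + 0.5·0.2151²)·6.2745] / (0.2151·√6.2745)
   = [0.687670 + 0.469546] / 0.538803 = 2.147753
d₂ = d₁ − σ√T = 2.147753 − 0.538803 = 1.608950
N(d₁) = 0.984133,  N(d₂) = 0.946186,  e^(−rT) = 0.722967
E₀ = V₀·N(d₁) − D·e^(−rT)·N(d₂)
   = 84.2238·0.984133 − 42.3432·0.722967·0.946186 = 53.922092
B₀ = V₀ − E₀ = 84.2238 − 53.922092 = 30.301708

B0=30.3017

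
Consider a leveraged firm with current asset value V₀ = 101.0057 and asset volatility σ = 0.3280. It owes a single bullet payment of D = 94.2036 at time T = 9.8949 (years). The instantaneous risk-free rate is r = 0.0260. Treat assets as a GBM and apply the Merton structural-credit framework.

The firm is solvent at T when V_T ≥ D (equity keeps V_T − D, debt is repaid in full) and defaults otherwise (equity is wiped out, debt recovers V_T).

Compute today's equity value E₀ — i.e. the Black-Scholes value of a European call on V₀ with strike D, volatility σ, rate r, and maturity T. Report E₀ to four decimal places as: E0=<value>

d₁ = [ln(V₀/D) + (r + σ²/2)T] / (σ√T)
   = [ln(101.0057/94.2036) + (0.0260 + 0.5·0.3280²)·9.8949] / (0.3280·√9.8949)
   = [0.069719 + 0.789534] / 1.031762 = 0.832801
d₂ = d₁ − σ√T = 0.832801 − 1.031762 = -0.198961
N(d₁) = 0.797522,  N(d₂) = 0.421147,  e^(−rT) = 0.773161
E₀ = V₀·N(d₁) − D·e^(−rT)·N(d₂)
   = 101.0057·0.797522 − 94.2036·0.773161·0.421147 = 49.880178

E0=49.8802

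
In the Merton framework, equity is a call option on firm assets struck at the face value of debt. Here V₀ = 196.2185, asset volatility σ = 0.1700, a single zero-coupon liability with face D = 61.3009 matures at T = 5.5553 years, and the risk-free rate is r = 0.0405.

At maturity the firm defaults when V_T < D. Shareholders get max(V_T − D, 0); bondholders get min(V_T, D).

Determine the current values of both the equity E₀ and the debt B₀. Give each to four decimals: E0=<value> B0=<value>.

d₁ = [ln(V₀/D) + (r + σ²/2)T] / (σ√T)
   = [ln(196.2185/61.3009) + (0.0405 + 0.5·0.1700²)·5.5553] / (0.1700·√5.5553)
   = [1.163434 + 0.305264] / 0.400685 = 3.665471
d₂ = d₁ − σ√T = 3.665471 − 0.400685 = 3.264787
N(d₁) = 0.999877,  N(d₂) = 0.999452,  e^(−rT) = 0.798524
E₀ = V₀·N(d₁) − D·e^(−rT)·N(d₂)
   = 196.2185·0.999877 − 61.3009·0.798524·0.999452 = 147.270821
B₀ = V₀ − E₀ = 196.2185 − 147.270821 = 48.947679

E0=147.2708 B0=48.9477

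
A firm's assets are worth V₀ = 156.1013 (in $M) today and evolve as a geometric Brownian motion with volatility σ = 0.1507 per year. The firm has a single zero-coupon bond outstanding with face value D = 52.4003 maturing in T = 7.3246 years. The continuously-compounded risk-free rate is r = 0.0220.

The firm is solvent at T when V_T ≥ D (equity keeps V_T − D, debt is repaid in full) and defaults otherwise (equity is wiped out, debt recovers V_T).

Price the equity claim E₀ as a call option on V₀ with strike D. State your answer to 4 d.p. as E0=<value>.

d₁ = [ln(V₀/D) + (r + σ²/2)T] / (σ√T)
   = [ln(156.1013/52.4003) + (0.0220 + 0.5·0.1507²)·7.3246] / (0.1507·√7.3246)
   = [1.091593 + 0.244314] / 0.407854 = 3.275450
d₂ = d₁ − σ√T = 3.275450 − 0.407854 = 2.867595
N(d₁) = 0.999473,  N(d₂) = 0.997932,  e^(−rT) = 0.851172
E₀ = V₀·N(d₁) − D·e^(−rT)·N(d₂)
   = 156.1013·0.999473 − 52.4003·0.851172·0.997932 = 111.509537

E0=111.5095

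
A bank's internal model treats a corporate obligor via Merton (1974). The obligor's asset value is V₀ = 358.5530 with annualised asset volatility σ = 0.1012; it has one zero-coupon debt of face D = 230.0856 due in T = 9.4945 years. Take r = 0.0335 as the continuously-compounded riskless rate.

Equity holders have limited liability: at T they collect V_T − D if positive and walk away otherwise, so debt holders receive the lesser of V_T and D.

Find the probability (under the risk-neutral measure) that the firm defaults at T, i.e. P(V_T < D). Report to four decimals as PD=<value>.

PD=0.0111

d₁ = [ln(V₀/D) + (r + σ²/2)T] / (σ√T)
   = [ln(358.5530/230.0856) + (0.0335 + 0.5·0.1012²)·9.4945] / (0.1012·√9.4945)
   = [0.443625 + 0.366684] / 0.311829 = 2.598570
d₂ = d₁ − σ√T = 2.598570 − 0.311829 = 2.286741
risk-neutral PD = N(−d₂) = N(-2.286741) = 0.011105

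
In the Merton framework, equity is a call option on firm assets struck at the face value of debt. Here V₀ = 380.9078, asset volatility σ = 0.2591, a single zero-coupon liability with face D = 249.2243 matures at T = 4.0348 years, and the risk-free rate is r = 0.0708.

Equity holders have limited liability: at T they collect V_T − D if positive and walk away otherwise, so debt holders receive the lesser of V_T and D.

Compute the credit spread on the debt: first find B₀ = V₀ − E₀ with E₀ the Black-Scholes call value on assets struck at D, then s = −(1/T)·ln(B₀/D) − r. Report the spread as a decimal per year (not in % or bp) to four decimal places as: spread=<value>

d₁ = [ln(V₀/D) + (r + σ²/2)T] / (σ√T)
   = [ln(380.9078/249.2243) + (0.0708 + 0.5·0.2591²)·4.0348] / (0.2591·√4.0348)
   = [0.424204 + 0.421098] / 0.520449 = 1.624177
d₂ = d₁ − σ√T = 1.624177 − 0.520449 = 1.103727
N(d₁) = 0.947831,  N(d₂) = 0.865144,  e^(−rT) = 0.751515
E₀ = V₀·N(d₁) − D·e^(−rT)·N(d₂)
   = 380.9078·0.947831 − 249.2243·0.751515·0.865144 = 198.998264
B₀ = V₀ − E₀ = 380.9078 − 198.998264 = 181.909536
spread = −(1/T)·ln(B₀/D) − r = −(1/4.0348)·ln(181.909536/249.2243) − 0.0708 = 0.00723207

spread=0.0072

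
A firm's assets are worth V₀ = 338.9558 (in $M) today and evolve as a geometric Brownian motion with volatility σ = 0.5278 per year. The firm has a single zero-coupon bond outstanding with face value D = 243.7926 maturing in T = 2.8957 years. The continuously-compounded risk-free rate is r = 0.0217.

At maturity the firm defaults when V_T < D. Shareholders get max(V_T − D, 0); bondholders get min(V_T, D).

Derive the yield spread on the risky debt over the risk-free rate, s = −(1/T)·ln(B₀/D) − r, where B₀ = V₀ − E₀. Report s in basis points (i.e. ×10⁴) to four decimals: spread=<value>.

spread=888.2362

d₁ = [ln(V₀/D) + (r + σ²/2)T] / (σ√T)
   = [ln(338.9558/243.7926) + (0.0217 + 0.5·0.5278²)·2.8957] / (0.5278·√2.8957)
   = [0.329552 + 0.466168] / 0.898144 = 0.885960
d₂ = d₁ − σ√T = 0.885960 − 0.898144 = -0.012184
N(d₁) = 0.812181,  N(d₂) = 0.495139,  e^(−rT) = 0.939097
E₀ = V₀·N(d₁) − D·e^(−rT)·N(d₂)
   = 338.9558·0.812181 − 243.7926·0.939097·0.495139 = 161.933694
B₀ = V₀ − E₀ = 338.9558 − 161.933694 = 177.022106
spread = −(1/T)·ln(B₀/D) − r = −(1/2.8957)·ln(177.022106/243.7926) − 0.0217 = 0.08882362
in basis points: 0.08882362 × 10⁴ = 888.2362 bp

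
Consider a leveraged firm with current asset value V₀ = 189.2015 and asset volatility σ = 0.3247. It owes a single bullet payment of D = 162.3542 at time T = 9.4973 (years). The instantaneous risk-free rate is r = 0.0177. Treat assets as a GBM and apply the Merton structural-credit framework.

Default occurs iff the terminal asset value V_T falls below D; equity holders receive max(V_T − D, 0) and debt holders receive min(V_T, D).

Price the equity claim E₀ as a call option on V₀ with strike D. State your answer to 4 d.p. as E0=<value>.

E0=91.4259

d₁ = [ln(V₀/D) + (r + σ²/2)T] / (σ√T)
   = [ln(189.2015/162.3542) + (0.0177 + 0.5·0.3247²)·9.4973] / (0.3247·√9.4973)
   = [0.153032 + 0.668753] / 1.000650 = 0.821251
d₂ = d₁ − σ√T = 0.821251 − 1.000650 = -0.179399
N(d₁) = 0.794248,  N(d₂) = 0.428812,  e^(−rT) = 0.845267
E₀ = V₀·N(d₁) − D·e^(−rT)·N(d₂)
   = 189.2015·0.794248 − 162.3542·0.845267·0.428812 = 91.425934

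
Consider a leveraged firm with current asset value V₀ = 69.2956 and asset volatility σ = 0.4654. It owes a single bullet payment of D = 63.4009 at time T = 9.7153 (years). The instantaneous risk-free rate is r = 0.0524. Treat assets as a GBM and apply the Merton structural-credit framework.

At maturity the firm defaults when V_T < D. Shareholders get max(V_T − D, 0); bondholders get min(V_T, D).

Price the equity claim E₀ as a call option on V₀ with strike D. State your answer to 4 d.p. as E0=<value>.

E0=46.0791

d₁ = [ln(V₀/D) + (r + σ²/2)T] / (σ√T)
   = [ln(69.2956/63.4009) + (0.0524 + 0.5·0.4654²)·9.7153] / (0.4654·√9.7153)
   = [0.088903 + 1.561235] / 1.450623 = 1.137538
d₂ = d₁ − σ√T = 1.137538 − 1.450623 = -0.313085
N(d₁) = 0.872343,  N(d₂) = 0.377108,  e^(−rT) = 0.601047
E₀ = V₀·N(d₁) − D·e^(−rT)·N(d₂)
   = 69.2956·0.872343 − 63.4009·0.601047·0.377108 = 46.079115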